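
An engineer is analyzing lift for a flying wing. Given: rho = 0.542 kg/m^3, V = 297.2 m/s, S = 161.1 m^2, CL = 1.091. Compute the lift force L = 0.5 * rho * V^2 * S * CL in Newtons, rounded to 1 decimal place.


Step 1: Calculate dynamic pressure q = 0.5 * 0.542 * 297.2^2 = 0.5 * 0.542 * 88327.84 = 23936.8446 Pa
Step 2: Multiply by wing area and lift coefficient: L = 23936.8446 * 161.1 * 1.091
Step 3: L = 3856225.6715 * 1.091 = 4207142.2 N

4207142.2


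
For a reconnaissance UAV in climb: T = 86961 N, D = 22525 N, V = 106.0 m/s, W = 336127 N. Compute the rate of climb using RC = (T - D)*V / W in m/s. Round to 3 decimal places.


Step 1: Excess thrust = T - D = 86961 - 22525 = 64436 N
Step 2: Excess power = 64436 * 106.0 = 6830216.0 W
Step 3: RC = 6830216.0 / 336127 = 20.320 m/s

20.320


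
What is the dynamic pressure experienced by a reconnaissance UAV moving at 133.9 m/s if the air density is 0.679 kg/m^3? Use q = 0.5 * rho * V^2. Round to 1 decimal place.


Step 1: V^2 = 133.9^2 = 17929.21
Step 2: q = 0.5 * 0.679 * 17929.21
Step 3: q = 6087.0 Pa

6087.0


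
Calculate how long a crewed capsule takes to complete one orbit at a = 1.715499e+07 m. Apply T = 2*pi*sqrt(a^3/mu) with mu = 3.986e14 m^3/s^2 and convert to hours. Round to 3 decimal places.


Step 1: a^3 / mu = 5.048605e+21 / 3.986e14 = 1.266584e+07
Step 2: sqrt(1.266584e+07) = 3558.9104 s
Step 3: T = 2*pi * 3558.9104 = 22361.29 s
Step 4: T in hours = 22361.29 / 3600 = 6.211 hours

6.211


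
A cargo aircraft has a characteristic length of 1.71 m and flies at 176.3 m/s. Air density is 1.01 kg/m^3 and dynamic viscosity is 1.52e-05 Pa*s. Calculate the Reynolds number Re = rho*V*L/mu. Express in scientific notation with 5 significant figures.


Step 1: Numerator = rho * V * L = 1.01 * 176.3 * 1.71 = 304.48773
Step 2: Re = 304.48773 / 1.52e-05
Step 3: Re = 2.0032e+07

2.0032e+07


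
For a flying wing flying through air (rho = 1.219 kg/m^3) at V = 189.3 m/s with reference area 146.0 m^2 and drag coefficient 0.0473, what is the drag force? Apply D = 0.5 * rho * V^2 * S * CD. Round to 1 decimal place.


Step 1: Dynamic pressure q = 0.5 * 1.219 * 189.3^2 = 21841.1217 Pa
Step 2: Drag D = q * S * CD = 21841.1217 * 146.0 * 0.0473
Step 3: D = 150830.4 N

150830.4


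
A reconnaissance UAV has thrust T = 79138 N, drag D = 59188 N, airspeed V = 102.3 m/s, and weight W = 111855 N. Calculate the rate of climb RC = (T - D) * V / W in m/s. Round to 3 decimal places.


Step 1: Excess thrust = T - D = 79138 - 59188 = 19950 N
Step 2: Excess power = 19950 * 102.3 = 2040885.0 W
Step 3: RC = 2040885.0 / 111855 = 18.246 m/s

18.246


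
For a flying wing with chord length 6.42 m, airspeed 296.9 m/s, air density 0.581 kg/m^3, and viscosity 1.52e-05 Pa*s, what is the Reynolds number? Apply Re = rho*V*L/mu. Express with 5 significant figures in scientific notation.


Step 1: Numerator = rho * V * L = 0.581 * 296.9 * 6.42 = 1107.442938
Step 2: Re = 1107.442938 / 1.52e-05
Step 3: Re = 7.2858e+07

7.2858e+07


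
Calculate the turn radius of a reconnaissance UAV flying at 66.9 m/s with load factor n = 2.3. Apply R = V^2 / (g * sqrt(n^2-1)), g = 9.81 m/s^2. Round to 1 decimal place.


Step 1: V^2 = 66.9^2 = 4475.61
Step 2: n^2 - 1 = 2.3^2 - 1 = 4.29
Step 3: sqrt(4.29) = 2.071232
Step 4: R = 4475.61 / (9.81 * 2.071232) = 220.3 m

220.3


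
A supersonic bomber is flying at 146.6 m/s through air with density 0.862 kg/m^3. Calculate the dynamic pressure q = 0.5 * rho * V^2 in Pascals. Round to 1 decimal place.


Step 1: V^2 = 146.6^2 = 21491.56
Step 2: q = 0.5 * 0.862 * 21491.56
Step 3: q = 9262.9 Pa

9262.9


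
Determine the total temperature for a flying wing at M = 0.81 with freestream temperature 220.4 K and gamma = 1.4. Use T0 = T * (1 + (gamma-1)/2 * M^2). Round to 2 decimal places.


Step 1: (gamma-1)/2 = 0.2
Step 2: M^2 = 0.6561
Step 3: 1 + 0.2 * 0.6561 = 1.13122
Step 4: T0 = 220.4 * 1.13122 = 249.32 K

249.32


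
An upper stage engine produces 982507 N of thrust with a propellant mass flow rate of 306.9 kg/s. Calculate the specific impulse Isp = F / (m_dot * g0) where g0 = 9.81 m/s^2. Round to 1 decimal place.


Step 1: m_dot * g0 = 306.9 * 9.81 = 3010.69
Step 2: Isp = 982507 / 3010.69 = 326.3 s

326.3


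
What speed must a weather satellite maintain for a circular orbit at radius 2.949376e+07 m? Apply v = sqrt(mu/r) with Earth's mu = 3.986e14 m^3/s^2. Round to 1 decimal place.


Step 1: mu / r = 3.986e14 / 2.949376e+07 = 13514723.1143
Step 2: v = sqrt(13514723.1143) = 3676.2 m/s

3676.2


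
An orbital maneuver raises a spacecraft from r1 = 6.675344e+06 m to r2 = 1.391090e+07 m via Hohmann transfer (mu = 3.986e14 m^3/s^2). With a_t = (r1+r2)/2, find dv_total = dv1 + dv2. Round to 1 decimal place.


Step 1: Transfer semi-major axis a_t = (6.675344e+06 + 1.391090e+07) / 2 = 1.029312e+07 m
Step 2: v1 (circular at r1) = sqrt(mu/r1) = 7727.37 m/s
Step 3: v_t1 = sqrt(mu*(2/r1 - 1/a_t)) = 8983.3 m/s
Step 4: dv1 = |8983.3 - 7727.37| = 1255.93 m/s
Step 5: v2 (circular at r2) = 5352.92 m/s, v_t2 = 4310.76 m/s
Step 6: dv2 = |5352.92 - 4310.76| = 1042.16 m/s
Step 7: Total delta-v = 1255.93 + 1042.16 = 2298.1 m/s

2298.1


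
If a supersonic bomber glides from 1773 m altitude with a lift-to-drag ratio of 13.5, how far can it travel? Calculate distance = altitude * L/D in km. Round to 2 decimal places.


Step 1: Glide distance = altitude * L/D = 1773 * 13.5 = 23935.5 m
Step 2: Convert to km: 23935.5 / 1000 = 23.94 km

23.94


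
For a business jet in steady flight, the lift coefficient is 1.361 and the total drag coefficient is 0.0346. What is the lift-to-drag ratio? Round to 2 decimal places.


Step 1: L/D = CL / CD = 1.361 / 0.0346
Step 2: L/D = 39.34

39.34


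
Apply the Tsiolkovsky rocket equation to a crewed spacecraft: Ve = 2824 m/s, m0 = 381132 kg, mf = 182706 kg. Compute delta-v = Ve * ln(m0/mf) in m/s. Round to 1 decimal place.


Step 1: Mass ratio m0/mf = 381132 / 182706 = 2.08604
Step 2: ln(2.08604) = 0.735267
Step 3: delta-v = 2824 * 0.735267 = 2076.4 m/s

2076.4


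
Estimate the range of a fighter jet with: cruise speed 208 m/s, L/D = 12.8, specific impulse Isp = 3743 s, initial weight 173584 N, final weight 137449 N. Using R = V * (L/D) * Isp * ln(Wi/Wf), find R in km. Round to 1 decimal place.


Step 1: Coefficient = V * (L/D) * Isp = 208 * 12.8 * 3743 = 9965363.2 m
Step 2: Wi/Wf = 173584 / 137449 = 1.262898
Step 3: ln(1.262898) = 0.233409
Step 4: R = 9965363.2 * 0.233409 = 2326002.4 m = 2326.0 km

2326.0


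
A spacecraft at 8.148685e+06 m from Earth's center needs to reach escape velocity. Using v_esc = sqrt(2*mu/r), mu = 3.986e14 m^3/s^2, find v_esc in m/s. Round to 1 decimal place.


Step 1: 2*mu/r = 2 * 3.986e14 / 8.148685e+06 = 97831736.0408
Step 2: v_esc = sqrt(97831736.0408) = 9891.0 m/s

9891.0


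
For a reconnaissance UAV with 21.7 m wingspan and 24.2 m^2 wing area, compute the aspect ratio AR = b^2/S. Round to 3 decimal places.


Step 1: b^2 = 21.7^2 = 470.89
Step 2: AR = 470.89 / 24.2 = 19.458

19.458


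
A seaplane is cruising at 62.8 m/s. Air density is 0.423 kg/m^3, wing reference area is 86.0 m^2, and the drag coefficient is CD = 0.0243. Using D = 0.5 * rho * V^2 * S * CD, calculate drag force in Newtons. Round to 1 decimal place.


Step 1: Dynamic pressure q = 0.5 * 0.423 * 62.8^2 = 834.1222 Pa
Step 2: Drag D = q * S * CD = 834.1222 * 86.0 * 0.0243
Step 3: D = 1743.1 N

1743.1


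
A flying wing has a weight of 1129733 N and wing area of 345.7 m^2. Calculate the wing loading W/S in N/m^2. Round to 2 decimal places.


Step 1: Wing loading = W / S = 1129733 / 345.7
Step 2: Wing loading = 3267.96 N/m^2

3267.96


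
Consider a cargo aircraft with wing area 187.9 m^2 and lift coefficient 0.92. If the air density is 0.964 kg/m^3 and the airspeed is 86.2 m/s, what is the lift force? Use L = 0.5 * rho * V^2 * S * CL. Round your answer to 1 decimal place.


Step 1: Calculate dynamic pressure q = 0.5 * 0.964 * 86.2^2 = 0.5 * 0.964 * 7430.44 = 3581.4721 Pa
Step 2: Multiply by wing area and lift coefficient: L = 3581.4721 * 187.9 * 0.92
Step 3: L = 672958.6038 * 0.92 = 619121.9 N

619121.9


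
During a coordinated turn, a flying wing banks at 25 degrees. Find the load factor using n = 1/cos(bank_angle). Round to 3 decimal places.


Step 1: Convert 25 degrees to radians = 0.436332
Step 2: cos(25 deg) = 0.906308
Step 3: n = 1 / 0.906308 = 1.103

1.103


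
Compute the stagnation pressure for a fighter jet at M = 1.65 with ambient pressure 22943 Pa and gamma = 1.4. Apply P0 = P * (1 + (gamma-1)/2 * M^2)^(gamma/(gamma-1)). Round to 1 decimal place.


Step 1: (gamma-1)/2 * M^2 = 0.2 * 2.7225 = 0.5445
Step 2: 1 + 0.5445 = 1.5445
Step 3: Exponent gamma/(gamma-1) = 3.5
Step 4: P0 = 22943 * 1.5445^3.5 = 105052.9 Pa

105052.9


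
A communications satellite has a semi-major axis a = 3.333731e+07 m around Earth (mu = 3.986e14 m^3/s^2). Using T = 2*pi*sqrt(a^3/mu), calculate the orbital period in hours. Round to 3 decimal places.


Step 1: a^3 / mu = 3.705029e+22 / 3.986e14 = 9.295106e+07
Step 2: sqrt(9.295106e+07) = 9641.1132 s
Step 3: T = 2*pi * 9641.1132 = 60576.9 s
Step 4: T in hours = 60576.9 / 3600 = 16.827 hours

16.827


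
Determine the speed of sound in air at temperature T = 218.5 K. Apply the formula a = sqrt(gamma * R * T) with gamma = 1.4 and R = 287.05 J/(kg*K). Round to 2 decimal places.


Step 1: gamma * R * T = 1.4 * 287.05 * 218.5 = 87808.595
Step 2: a = sqrt(87808.595) = 296.33 m/s

296.33


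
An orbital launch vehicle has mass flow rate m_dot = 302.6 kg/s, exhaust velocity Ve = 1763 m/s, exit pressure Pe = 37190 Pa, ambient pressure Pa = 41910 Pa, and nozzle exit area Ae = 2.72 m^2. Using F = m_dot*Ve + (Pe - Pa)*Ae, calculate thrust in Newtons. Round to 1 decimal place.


Step 1: Momentum thrust = m_dot * Ve = 302.6 * 1763 = 533483.8 N
Step 2: Pressure thrust = (Pe - Pa) * Ae = (37190 - 41910) * 2.72 = -12838.40 N
Step 3: Total thrust F = 533483.8 + -12838.40 = 520645.4 N

520645.4


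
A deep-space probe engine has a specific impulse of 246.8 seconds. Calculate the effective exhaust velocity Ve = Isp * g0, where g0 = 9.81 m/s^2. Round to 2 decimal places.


Step 1: Ve = Isp * g0 = 246.8 * 9.81
Step 2: Ve = 2421.11 m/s

2421.11


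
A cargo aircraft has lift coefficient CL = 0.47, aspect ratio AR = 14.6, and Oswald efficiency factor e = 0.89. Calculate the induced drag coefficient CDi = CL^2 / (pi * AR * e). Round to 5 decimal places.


Step 1: CL^2 = 0.47^2 = 0.2209
Step 2: pi * AR * e = 3.14159 * 14.6 * 0.89 = 40.821855
Step 3: CDi = 0.2209 / 40.821855 = 0.00541

0.00541


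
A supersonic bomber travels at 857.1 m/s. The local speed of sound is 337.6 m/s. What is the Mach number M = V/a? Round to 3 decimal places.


Step 1: M = V / a = 857.1 / 337.6
Step 2: M = 2.539

2.539


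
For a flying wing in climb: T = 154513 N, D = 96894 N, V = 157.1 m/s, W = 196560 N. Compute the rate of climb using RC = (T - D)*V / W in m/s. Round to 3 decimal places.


Step 1: Excess thrust = T - D = 154513 - 96894 = 57619 N
Step 2: Excess power = 57619 * 157.1 = 9051944.9 W
Step 3: RC = 9051944.9 / 196560 = 46.052 m/s

46.052


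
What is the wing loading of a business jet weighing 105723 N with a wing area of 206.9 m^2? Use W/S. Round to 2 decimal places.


Step 1: Wing loading = W / S = 105723 / 206.9
Step 2: Wing loading = 510.99 N/m^2

510.99


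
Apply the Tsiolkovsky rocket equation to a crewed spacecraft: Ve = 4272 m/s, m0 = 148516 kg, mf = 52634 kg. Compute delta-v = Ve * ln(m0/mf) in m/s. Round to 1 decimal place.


Step 1: Mass ratio m0/mf = 148516 / 52634 = 2.821674
Step 2: ln(2.821674) = 1.03733
Step 3: delta-v = 4272 * 1.03733 = 4431.5 m/s

4431.5


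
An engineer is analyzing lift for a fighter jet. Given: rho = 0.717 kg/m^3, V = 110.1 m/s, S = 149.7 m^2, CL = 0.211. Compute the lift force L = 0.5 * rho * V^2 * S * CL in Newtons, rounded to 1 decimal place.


Step 1: Calculate dynamic pressure q = 0.5 * 0.717 * 110.1^2 = 0.5 * 0.717 * 12122.01 = 4345.7406 Pa
Step 2: Multiply by wing area and lift coefficient: L = 4345.7406 * 149.7 * 0.211
Step 3: L = 650557.3656 * 0.211 = 137267.6 N

137267.6


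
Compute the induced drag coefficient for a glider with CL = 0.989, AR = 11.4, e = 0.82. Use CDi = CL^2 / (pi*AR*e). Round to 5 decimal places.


Step 1: CL^2 = 0.989^2 = 0.978121
Step 2: pi * AR * e = 3.14159 * 11.4 * 0.82 = 29.367608
Step 3: CDi = 0.978121 / 29.367608 = 0.03331

0.03331


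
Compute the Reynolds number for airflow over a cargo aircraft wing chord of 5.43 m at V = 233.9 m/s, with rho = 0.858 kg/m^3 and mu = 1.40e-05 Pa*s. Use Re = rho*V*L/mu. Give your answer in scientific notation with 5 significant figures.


Step 1: Numerator = rho * V * L = 0.858 * 233.9 * 5.43 = 1089.726066
Step 2: Re = 1089.726066 / 1.40e-05
Step 3: Re = 7.7838e+07

7.7838e+07


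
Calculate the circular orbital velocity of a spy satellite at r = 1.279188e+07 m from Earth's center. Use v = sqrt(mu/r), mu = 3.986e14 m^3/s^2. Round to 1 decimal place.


Step 1: mu / r = 3.986e14 / 1.279188e+07 = 31160392.3739
Step 2: v = sqrt(31160392.3739) = 5582.1 m/s

5582.1


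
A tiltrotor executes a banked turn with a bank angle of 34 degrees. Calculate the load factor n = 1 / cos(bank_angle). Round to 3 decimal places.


Step 1: Convert 34 degrees to radians = 0.593412
Step 2: cos(34 deg) = 0.829038
Step 3: n = 1 / 0.829038 = 1.206

1.206


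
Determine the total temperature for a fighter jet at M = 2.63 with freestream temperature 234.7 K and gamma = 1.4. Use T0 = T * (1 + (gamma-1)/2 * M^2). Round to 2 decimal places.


Step 1: (gamma-1)/2 = 0.2
Step 2: M^2 = 6.9169
Step 3: 1 + 0.2 * 6.9169 = 2.38338
Step 4: T0 = 234.7 * 2.38338 = 559.38 K

559.38


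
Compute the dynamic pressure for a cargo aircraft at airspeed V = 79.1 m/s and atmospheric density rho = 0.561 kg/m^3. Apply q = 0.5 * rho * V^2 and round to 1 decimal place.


Step 1: V^2 = 79.1^2 = 6256.81
Step 2: q = 0.5 * 0.561 * 6256.81
Step 3: q = 1755.0 Pa

1755.0


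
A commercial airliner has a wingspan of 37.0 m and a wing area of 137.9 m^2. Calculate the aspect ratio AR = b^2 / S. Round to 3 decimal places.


Step 1: b^2 = 37.0^2 = 1369.0
Step 2: AR = 1369.0 / 137.9 = 9.927

9.927


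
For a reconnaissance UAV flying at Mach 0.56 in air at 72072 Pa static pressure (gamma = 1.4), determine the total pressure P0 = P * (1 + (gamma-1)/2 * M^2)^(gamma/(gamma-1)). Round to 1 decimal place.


Step 1: (gamma-1)/2 * M^2 = 0.2 * 0.3136 = 0.06272
Step 2: 1 + 0.06272 = 1.06272
Step 3: Exponent gamma/(gamma-1) = 3.5
Step 4: P0 = 72072 * 1.06272^3.5 = 89172.8 Pa

89172.8


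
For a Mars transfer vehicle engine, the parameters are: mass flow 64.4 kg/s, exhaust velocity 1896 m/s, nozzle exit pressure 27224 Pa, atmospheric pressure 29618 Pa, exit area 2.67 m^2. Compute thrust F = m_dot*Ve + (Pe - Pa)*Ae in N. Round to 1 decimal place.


Step 1: Momentum thrust = m_dot * Ve = 64.4 * 1896 = 122102.4 N
Step 2: Pressure thrust = (Pe - Pa) * Ae = (27224 - 29618) * 2.67 = -6391.98 N
Step 3: Total thrust F = 122102.4 + -6391.98 = 115710.4 N

115710.4


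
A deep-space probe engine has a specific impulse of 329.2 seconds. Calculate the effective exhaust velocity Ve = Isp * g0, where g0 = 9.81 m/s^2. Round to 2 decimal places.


Step 1: Ve = Isp * g0 = 329.2 * 9.81
Step 2: Ve = 3229.45 m/s

3229.45


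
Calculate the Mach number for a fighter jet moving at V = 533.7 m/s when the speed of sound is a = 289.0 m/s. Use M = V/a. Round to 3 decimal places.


Step 1: M = V / a = 533.7 / 289.0
Step 2: M = 1.847

1.847


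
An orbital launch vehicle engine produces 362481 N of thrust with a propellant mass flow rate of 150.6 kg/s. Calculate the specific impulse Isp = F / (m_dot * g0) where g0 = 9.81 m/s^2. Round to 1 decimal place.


Step 1: m_dot * g0 = 150.6 * 9.81 = 1477.39
Step 2: Isp = 362481 / 1477.39 = 245.4 s

245.4


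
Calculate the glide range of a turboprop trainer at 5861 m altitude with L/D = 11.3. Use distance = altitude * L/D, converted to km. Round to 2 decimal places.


Step 1: Glide distance = altitude * L/D = 5861 * 11.3 = 66229.3 m
Step 2: Convert to km: 66229.3 / 1000 = 66.23 km

66.23


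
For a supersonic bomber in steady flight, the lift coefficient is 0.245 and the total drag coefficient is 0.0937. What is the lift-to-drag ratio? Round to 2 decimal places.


Step 1: L/D = CL / CD = 0.245 / 0.0937
Step 2: L/D = 2.61

2.61


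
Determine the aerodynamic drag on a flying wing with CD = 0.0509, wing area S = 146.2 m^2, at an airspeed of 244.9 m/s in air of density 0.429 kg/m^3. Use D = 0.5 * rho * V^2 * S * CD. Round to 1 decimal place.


Step 1: Dynamic pressure q = 0.5 * 0.429 * 244.9^2 = 12864.8541 Pa
Step 2: Drag D = q * S * CD = 12864.8541 * 146.2 * 0.0509
Step 3: D = 95734.8 N

95734.8


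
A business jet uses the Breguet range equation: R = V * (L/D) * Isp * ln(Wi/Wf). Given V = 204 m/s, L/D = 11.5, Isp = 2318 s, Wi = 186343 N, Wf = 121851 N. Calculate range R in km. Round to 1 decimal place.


Step 1: Coefficient = V * (L/D) * Isp = 204 * 11.5 * 2318 = 5438028.0 m
Step 2: Wi/Wf = 186343 / 121851 = 1.529269
Step 3: ln(1.529269) = 0.42479
Step 4: R = 5438028.0 * 0.42479 = 2310020.3 m = 2310.0 km

2310.0


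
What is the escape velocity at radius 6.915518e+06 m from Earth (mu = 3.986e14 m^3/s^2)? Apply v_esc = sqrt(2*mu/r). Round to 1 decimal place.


Step 1: 2*mu/r = 2 * 3.986e14 / 6.915518e+06 = 115276975.6365
Step 2: v_esc = sqrt(115276975.6365) = 10736.7 m/s

10736.7


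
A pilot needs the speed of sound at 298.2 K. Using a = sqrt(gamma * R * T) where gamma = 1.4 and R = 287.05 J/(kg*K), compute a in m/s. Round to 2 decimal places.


Step 1: gamma * R * T = 1.4 * 287.05 * 298.2 = 119837.634
Step 2: a = sqrt(119837.634) = 346.18 m/s

346.18


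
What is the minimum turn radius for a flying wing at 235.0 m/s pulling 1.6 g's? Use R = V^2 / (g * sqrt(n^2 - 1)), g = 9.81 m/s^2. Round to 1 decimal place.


Step 1: V^2 = 235.0^2 = 55225.0
Step 2: n^2 - 1 = 1.6^2 - 1 = 1.56
Step 3: sqrt(1.56) = 1.249
Step 4: R = 55225.0 / (9.81 * 1.249) = 4507.2 m

4507.2


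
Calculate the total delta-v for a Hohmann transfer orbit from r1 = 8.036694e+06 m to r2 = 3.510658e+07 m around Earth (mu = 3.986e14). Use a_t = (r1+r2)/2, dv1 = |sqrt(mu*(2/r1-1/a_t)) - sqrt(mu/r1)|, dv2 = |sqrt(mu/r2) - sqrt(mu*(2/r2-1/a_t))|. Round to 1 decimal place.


Step 1: Transfer semi-major axis a_t = (8.036694e+06 + 3.510658e+07) / 2 = 2.157164e+07 m
Step 2: v1 (circular at r1) = sqrt(mu/r1) = 7042.55 m/s
Step 3: v_t1 = sqrt(mu*(2/r1 - 1/a_t)) = 8984.27 m/s
Step 4: dv1 = |8984.27 - 7042.55| = 1941.72 m/s
Step 5: v2 (circular at r2) = 3369.57 m/s, v_t2 = 2056.7 m/s
Step 6: dv2 = |3369.57 - 2056.7| = 1312.87 m/s
Step 7: Total delta-v = 1941.72 + 1312.87 = 3254.6 m/s

3254.6


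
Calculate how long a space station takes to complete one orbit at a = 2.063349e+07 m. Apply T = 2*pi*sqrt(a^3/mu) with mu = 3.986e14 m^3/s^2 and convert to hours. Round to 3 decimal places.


Step 1: a^3 / mu = 8.784521e+21 / 3.986e14 = 2.203844e+07
Step 2: sqrt(2.203844e+07) = 4694.5113 s
Step 3: T = 2*pi * 4694.5113 = 29496.48 s
Step 4: T in hours = 29496.48 / 3600 = 8.193 hours

8.193


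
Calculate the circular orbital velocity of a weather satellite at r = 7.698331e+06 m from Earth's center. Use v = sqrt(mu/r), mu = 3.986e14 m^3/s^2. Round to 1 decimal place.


Step 1: mu / r = 3.986e14 / 7.698331e+06 = 51777456.6981
Step 2: v = sqrt(51777456.6981) = 7195.7 m/s

7195.7


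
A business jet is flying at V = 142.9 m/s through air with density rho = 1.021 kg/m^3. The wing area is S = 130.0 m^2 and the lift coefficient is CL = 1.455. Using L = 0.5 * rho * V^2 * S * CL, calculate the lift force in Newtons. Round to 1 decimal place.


Step 1: Calculate dynamic pressure q = 0.5 * 1.021 * 142.9^2 = 0.5 * 1.021 * 20420.41 = 10424.6193 Pa
Step 2: Multiply by wing area and lift coefficient: L = 10424.6193 * 130.0 * 1.455
Step 3: L = 1355200.5096 * 1.455 = 1971816.7 N

1971816.7


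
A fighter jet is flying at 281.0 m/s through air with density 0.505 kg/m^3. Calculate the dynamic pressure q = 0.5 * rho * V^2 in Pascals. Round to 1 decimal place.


Step 1: V^2 = 281.0^2 = 78961.0
Step 2: q = 0.5 * 0.505 * 78961.0
Step 3: q = 19937.7 Pa

19937.7


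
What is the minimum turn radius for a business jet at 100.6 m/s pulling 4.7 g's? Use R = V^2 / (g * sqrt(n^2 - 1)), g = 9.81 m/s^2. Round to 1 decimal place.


Step 1: V^2 = 100.6^2 = 10120.36
Step 2: n^2 - 1 = 4.7^2 - 1 = 21.09
Step 3: sqrt(21.09) = 4.592385
Step 4: R = 10120.36 / (9.81 * 4.592385) = 224.6 m

224.6


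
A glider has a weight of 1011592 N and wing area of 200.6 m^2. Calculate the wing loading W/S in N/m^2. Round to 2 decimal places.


Step 1: Wing loading = W / S = 1011592 / 200.6
Step 2: Wing loading = 5042.83 N/m^2

5042.83


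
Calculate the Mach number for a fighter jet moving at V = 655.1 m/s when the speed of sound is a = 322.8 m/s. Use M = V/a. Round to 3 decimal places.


Step 1: M = V / a = 655.1 / 322.8
Step 2: M = 2.029

2.029


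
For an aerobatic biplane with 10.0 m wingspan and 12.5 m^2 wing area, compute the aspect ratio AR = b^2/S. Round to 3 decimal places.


Step 1: b^2 = 10.0^2 = 100.0
Step 2: AR = 100.0 / 12.5 = 8.000

8.000


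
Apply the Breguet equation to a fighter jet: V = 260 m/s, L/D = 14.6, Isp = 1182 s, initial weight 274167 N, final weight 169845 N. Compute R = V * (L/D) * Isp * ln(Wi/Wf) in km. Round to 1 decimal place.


Step 1: Coefficient = V * (L/D) * Isp = 260 * 14.6 * 1182 = 4486872.0 m
Step 2: Wi/Wf = 274167 / 169845 = 1.614219
Step 3: ln(1.614219) = 0.478851
Step 4: R = 4486872.0 * 0.478851 = 2148543.8 m = 2148.5 km

2148.5


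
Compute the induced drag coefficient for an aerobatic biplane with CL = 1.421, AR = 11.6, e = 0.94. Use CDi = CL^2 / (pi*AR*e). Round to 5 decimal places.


Step 1: CL^2 = 1.421^2 = 2.019241
Step 2: pi * AR * e = 3.14159 * 11.6 * 0.94 = 34.255926
Step 3: CDi = 2.019241 / 34.255926 = 0.05895

0.05895


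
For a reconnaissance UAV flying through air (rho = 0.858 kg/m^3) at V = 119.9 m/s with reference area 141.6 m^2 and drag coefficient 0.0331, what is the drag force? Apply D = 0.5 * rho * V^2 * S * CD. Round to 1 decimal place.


Step 1: Dynamic pressure q = 0.5 * 0.858 * 119.9^2 = 6167.3083 Pa
Step 2: Drag D = q * S * CD = 6167.3083 * 141.6 * 0.0331
Step 3: D = 28905.9 N

28905.9


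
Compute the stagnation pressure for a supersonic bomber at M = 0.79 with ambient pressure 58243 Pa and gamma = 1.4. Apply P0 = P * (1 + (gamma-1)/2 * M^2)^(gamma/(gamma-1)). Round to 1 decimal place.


Step 1: (gamma-1)/2 * M^2 = 0.2 * 0.6241 = 0.12482
Step 2: 1 + 0.12482 = 1.12482
Step 3: Exponent gamma/(gamma-1) = 3.5
Step 4: P0 = 58243 * 1.12482^3.5 = 87909.2 Pa

87909.2


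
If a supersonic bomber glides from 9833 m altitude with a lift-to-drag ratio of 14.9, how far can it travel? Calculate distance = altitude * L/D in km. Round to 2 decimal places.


Step 1: Glide distance = altitude * L/D = 9833 * 14.9 = 146511.7 m
Step 2: Convert to km: 146511.7 / 1000 = 146.51 km

146.51


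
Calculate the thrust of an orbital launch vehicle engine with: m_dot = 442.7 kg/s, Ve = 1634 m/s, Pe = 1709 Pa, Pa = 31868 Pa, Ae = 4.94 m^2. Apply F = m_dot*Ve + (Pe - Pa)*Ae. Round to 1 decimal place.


Step 1: Momentum thrust = m_dot * Ve = 442.7 * 1634 = 723371.8 N
Step 2: Pressure thrust = (Pe - Pa) * Ae = (1709 - 31868) * 4.94 = -148985.46 N
Step 3: Total thrust F = 723371.8 + -148985.46 = 574386.3 N

574386.3


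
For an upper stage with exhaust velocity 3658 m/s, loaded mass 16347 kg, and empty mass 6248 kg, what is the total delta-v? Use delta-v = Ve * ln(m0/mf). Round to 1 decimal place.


Step 1: Mass ratio m0/mf = 16347 / 6248 = 2.616357
Step 2: ln(2.616357) = 0.961783
Step 3: delta-v = 3658 * 0.961783 = 3518.2 m/s

3518.2


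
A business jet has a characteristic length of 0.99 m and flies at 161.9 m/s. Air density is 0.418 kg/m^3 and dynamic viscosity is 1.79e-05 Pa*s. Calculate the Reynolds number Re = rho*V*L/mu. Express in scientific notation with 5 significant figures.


Step 1: Numerator = rho * V * L = 0.418 * 161.9 * 0.99 = 66.997458
Step 2: Re = 66.997458 / 1.79e-05
Step 3: Re = 3.7429e+06

3.7429e+06


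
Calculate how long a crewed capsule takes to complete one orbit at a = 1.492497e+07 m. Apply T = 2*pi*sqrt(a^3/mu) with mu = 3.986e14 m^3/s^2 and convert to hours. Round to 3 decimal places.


Step 1: a^3 / mu = 3.324608e+21 / 3.986e14 = 8.340712e+06
Step 2: sqrt(8.340712e+06) = 2888.029 s
Step 3: T = 2*pi * 2888.029 = 18146.02 s
Step 4: T in hours = 18146.02 / 3600 = 5.041 hours

5.041


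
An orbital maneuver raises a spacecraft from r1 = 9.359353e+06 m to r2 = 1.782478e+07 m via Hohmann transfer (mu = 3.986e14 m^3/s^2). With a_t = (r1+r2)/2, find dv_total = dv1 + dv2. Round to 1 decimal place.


Step 1: Transfer semi-major axis a_t = (9.359353e+06 + 1.782478e+07) / 2 = 1.359207e+07 m
Step 2: v1 (circular at r1) = sqrt(mu/r1) = 6525.98 m/s
Step 3: v_t1 = sqrt(mu*(2/r1 - 1/a_t)) = 7473.35 m/s
Step 4: dv1 = |7473.35 - 6525.98| = 947.37 m/s
Step 5: v2 (circular at r2) = 4728.86 m/s, v_t2 = 3924.07 m/s
Step 6: dv2 = |4728.86 - 3924.07| = 804.79 m/s
Step 7: Total delta-v = 947.37 + 804.79 = 1752.2 m/s

1752.2


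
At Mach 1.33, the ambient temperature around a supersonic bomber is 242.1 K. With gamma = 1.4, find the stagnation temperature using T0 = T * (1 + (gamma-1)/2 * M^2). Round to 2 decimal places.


Step 1: (gamma-1)/2 = 0.2
Step 2: M^2 = 1.7689
Step 3: 1 + 0.2 * 1.7689 = 1.35378
Step 4: T0 = 242.1 * 1.35378 = 327.75 K

327.75


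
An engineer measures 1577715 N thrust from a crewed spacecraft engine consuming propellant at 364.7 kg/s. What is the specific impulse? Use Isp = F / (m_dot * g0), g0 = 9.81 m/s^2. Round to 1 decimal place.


Step 1: m_dot * g0 = 364.7 * 9.81 = 3577.71
Step 2: Isp = 1577715 / 3577.71 = 441.0 s

441.0


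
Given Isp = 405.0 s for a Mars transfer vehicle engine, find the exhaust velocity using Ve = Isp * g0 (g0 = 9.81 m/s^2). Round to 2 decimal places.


Step 1: Ve = Isp * g0 = 405.0 * 9.81
Step 2: Ve = 3973.05 m/s

3973.05


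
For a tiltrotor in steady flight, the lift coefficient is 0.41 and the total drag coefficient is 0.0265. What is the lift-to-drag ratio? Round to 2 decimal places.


Step 1: L/D = CL / CD = 0.41 / 0.0265
Step 2: L/D = 15.47

15.47


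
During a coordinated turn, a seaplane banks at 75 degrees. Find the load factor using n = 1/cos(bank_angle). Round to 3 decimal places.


Step 1: Convert 75 degrees to radians = 1.308997
Step 2: cos(75 deg) = 0.258819
Step 3: n = 1 / 0.258819 = 3.864

3.864


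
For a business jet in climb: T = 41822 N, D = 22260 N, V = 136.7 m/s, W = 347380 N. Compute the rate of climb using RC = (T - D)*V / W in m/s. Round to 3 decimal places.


Step 1: Excess thrust = T - D = 41822 - 22260 = 19562 N
Step 2: Excess power = 19562 * 136.7 = 2674125.4 W
Step 3: RC = 2674125.4 / 347380 = 7.698 m/s

7.698


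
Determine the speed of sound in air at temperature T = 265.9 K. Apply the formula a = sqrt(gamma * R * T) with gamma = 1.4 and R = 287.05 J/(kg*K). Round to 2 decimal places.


Step 1: gamma * R * T = 1.4 * 287.05 * 265.9 = 106857.233
Step 2: a = sqrt(106857.233) = 326.89 m/s

326.89


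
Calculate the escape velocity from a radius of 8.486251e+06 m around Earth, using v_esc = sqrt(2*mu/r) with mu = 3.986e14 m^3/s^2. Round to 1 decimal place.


Step 1: 2*mu/r = 2 * 3.986e14 / 8.486251e+06 = 93940186.3084
Step 2: v_esc = sqrt(93940186.3084) = 9692.3 m/s

9692.3


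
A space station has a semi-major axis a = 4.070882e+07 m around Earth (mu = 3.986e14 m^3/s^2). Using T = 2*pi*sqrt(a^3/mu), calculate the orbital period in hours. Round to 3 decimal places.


Step 1: a^3 / mu = 6.746298e+22 / 3.986e14 = 1.692498e+08
Step 2: sqrt(1.692498e+08) = 13009.6054 s
Step 3: T = 2*pi * 13009.6054 = 81741.76 s
Step 4: T in hours = 81741.76 / 3600 = 22.706 hours

22.706


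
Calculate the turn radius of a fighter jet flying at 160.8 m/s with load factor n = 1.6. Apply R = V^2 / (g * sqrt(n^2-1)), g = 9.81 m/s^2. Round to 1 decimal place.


Step 1: V^2 = 160.8^2 = 25856.64
Step 2: n^2 - 1 = 1.6^2 - 1 = 1.56
Step 3: sqrt(1.56) = 1.249
Step 4: R = 25856.64 / (9.81 * 1.249) = 2110.3 m

2110.3


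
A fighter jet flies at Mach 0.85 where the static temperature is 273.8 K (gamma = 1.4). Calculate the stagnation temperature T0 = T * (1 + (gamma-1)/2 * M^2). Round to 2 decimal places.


Step 1: (gamma-1)/2 = 0.2
Step 2: M^2 = 0.7225
Step 3: 1 + 0.2 * 0.7225 = 1.1445
Step 4: T0 = 273.8 * 1.1445 = 313.36 K

313.36


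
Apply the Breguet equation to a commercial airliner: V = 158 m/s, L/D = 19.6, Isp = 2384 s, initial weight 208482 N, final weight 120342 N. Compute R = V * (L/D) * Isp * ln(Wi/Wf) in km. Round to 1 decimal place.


Step 1: Coefficient = V * (L/D) * Isp = 158 * 19.6 * 2384 = 7382771.2 m
Step 2: Wi/Wf = 208482 / 120342 = 1.732413
Step 3: ln(1.732413) = 0.549515
Step 4: R = 7382771.2 * 0.549515 = 4056943.6 m = 4056.9 km

4056.9


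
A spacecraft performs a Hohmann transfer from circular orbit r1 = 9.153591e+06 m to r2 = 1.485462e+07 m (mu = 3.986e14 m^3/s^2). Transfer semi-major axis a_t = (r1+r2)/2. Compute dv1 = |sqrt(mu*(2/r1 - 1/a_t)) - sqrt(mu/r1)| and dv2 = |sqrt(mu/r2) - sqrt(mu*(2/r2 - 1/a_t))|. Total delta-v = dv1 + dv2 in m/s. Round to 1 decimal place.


Step 1: Transfer semi-major axis a_t = (9.153591e+06 + 1.485462e+07) / 2 = 1.200411e+07 m
Step 2: v1 (circular at r1) = sqrt(mu/r1) = 6598.92 m/s
Step 3: v_t1 = sqrt(mu*(2/r1 - 1/a_t)) = 7340.72 m/s
Step 4: dv1 = |7340.72 - 6598.92| = 741.8 m/s
Step 5: v2 (circular at r2) = 5180.1 m/s, v_t2 = 4523.44 m/s
Step 6: dv2 = |5180.1 - 4523.44| = 656.66 m/s
Step 7: Total delta-v = 741.8 + 656.66 = 1398.5 m/s

1398.5


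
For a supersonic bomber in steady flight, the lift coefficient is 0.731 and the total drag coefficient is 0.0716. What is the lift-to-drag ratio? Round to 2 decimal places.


Step 1: L/D = CL / CD = 0.731 / 0.0716
Step 2: L/D = 10.21

10.21


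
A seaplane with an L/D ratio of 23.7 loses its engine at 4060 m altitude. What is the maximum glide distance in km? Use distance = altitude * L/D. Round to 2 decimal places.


Step 1: Glide distance = altitude * L/D = 4060 * 23.7 = 96222.0 m
Step 2: Convert to km: 96222.0 / 1000 = 96.22 km

96.22


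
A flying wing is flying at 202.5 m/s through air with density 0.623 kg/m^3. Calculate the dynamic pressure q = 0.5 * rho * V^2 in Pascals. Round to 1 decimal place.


Step 1: V^2 = 202.5^2 = 41006.25
Step 2: q = 0.5 * 0.623 * 41006.25
Step 3: q = 12773.4 Pa

12773.4


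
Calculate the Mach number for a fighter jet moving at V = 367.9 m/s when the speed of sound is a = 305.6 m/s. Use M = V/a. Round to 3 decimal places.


Step 1: M = V / a = 367.9 / 305.6
Step 2: M = 1.204

1.204


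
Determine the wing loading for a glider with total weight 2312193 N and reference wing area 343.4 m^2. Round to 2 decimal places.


Step 1: Wing loading = W / S = 2312193 / 343.4
Step 2: Wing loading = 6733.24 N/m^2

6733.24


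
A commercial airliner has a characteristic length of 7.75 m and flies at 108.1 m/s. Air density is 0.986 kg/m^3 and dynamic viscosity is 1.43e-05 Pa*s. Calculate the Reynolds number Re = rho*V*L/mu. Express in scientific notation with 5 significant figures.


Step 1: Numerator = rho * V * L = 0.986 * 108.1 * 7.75 = 826.04615
Step 2: Re = 826.04615 / 1.43e-05
Step 3: Re = 5.7765e+07

5.7765e+07


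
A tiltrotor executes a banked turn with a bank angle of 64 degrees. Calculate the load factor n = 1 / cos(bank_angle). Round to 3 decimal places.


Step 1: Convert 64 degrees to radians = 1.117011
Step 2: cos(64 deg) = 0.438371
Step 3: n = 1 / 0.438371 = 2.281

2.281


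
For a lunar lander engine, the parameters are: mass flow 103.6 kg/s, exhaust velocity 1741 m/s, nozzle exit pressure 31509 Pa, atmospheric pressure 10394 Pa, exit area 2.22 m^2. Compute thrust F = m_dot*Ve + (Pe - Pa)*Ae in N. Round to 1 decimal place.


Step 1: Momentum thrust = m_dot * Ve = 103.6 * 1741 = 180367.6 N
Step 2: Pressure thrust = (Pe - Pa) * Ae = (31509 - 10394) * 2.22 = 46875.30 N
Step 3: Total thrust F = 180367.6 + 46875.30 = 227242.9 N

227242.9


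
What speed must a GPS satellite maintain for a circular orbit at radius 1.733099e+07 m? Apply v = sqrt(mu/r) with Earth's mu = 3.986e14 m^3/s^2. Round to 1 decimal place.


Step 1: mu / r = 3.986e14 / 1.733099e+07 = 22999263.1696
Step 2: v = sqrt(22999263.1696) = 4795.8 m/s

4795.8


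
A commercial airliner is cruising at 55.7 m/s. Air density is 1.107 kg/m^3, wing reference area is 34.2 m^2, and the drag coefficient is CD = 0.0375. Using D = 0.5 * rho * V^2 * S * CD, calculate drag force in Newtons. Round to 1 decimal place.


Step 1: Dynamic pressure q = 0.5 * 1.107 * 55.7^2 = 1717.2282 Pa
Step 2: Drag D = q * S * CD = 1717.2282 * 34.2 * 0.0375
Step 3: D = 2202.3 N

2202.3


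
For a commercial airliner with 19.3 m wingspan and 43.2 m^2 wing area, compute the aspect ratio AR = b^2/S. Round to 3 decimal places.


Step 1: b^2 = 19.3^2 = 372.49
Step 2: AR = 372.49 / 43.2 = 8.622

8.622


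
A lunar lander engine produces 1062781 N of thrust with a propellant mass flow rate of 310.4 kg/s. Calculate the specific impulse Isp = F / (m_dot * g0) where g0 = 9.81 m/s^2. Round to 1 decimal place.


Step 1: m_dot * g0 = 310.4 * 9.81 = 3045.02
Step 2: Isp = 1062781 / 3045.02 = 349.0 s

349.0


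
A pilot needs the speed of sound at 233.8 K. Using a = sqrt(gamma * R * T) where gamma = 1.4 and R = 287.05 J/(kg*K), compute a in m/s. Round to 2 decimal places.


Step 1: gamma * R * T = 1.4 * 287.05 * 233.8 = 93957.206
Step 2: a = sqrt(93957.206) = 306.52 m/s

306.52


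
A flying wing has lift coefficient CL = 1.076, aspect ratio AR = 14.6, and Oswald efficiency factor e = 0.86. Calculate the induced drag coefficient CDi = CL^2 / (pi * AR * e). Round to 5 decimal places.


Step 1: CL^2 = 1.076^2 = 1.157776
Step 2: pi * AR * e = 3.14159 * 14.6 * 0.86 = 39.445837
Step 3: CDi = 1.157776 / 39.445837 = 0.02935

0.02935


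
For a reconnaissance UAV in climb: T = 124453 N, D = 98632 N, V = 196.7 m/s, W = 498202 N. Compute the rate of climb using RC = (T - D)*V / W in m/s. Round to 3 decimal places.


Step 1: Excess thrust = T - D = 124453 - 98632 = 25821 N
Step 2: Excess power = 25821 * 196.7 = 5078990.7 W
Step 3: RC = 5078990.7 / 498202 = 10.195 m/s

10.195


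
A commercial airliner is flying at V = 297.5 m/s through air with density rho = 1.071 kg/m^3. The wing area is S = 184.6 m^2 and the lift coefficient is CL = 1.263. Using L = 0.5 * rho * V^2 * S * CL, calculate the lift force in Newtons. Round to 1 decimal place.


Step 1: Calculate dynamic pressure q = 0.5 * 1.071 * 297.5^2 = 0.5 * 1.071 * 88506.25 = 47395.0969 Pa
Step 2: Multiply by wing area and lift coefficient: L = 47395.0969 * 184.6 * 1.263
Step 3: L = 8749134.8831 * 1.263 = 11050157.4 N

11050157.4


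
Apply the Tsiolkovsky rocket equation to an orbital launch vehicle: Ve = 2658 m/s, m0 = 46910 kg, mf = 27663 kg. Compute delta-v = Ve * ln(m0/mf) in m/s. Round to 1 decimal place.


Step 1: Mass ratio m0/mf = 46910 / 27663 = 1.695767
Step 2: ln(1.695767) = 0.528135
Step 3: delta-v = 2658 * 0.528135 = 1403.8 m/s

1403.8


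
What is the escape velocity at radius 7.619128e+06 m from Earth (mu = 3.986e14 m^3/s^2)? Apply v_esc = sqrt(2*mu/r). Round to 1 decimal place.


Step 1: 2*mu/r = 2 * 3.986e14 / 7.619128e+06 = 104631396.1388
Step 2: v_esc = sqrt(104631396.1388) = 10228.9 m/s

10228.9


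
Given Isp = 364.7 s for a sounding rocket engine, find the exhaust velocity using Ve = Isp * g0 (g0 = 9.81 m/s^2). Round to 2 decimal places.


Step 1: Ve = Isp * g0 = 364.7 * 9.81
Step 2: Ve = 3577.71 m/s

3577.71


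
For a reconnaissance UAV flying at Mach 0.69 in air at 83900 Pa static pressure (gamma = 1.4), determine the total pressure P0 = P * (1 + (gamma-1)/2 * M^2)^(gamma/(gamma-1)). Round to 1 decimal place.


Step 1: (gamma-1)/2 * M^2 = 0.2 * 0.4761 = 0.09522
Step 2: 1 + 0.09522 = 1.09522
Step 3: Exponent gamma/(gamma-1) = 3.5
Step 4: P0 = 83900 * 1.09522^3.5 = 115349.8 Pa

115349.8


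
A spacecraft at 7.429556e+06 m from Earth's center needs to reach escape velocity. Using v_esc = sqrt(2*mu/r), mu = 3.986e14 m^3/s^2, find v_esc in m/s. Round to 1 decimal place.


Step 1: 2*mu/r = 2 * 3.986e14 / 7.429556e+06 = 107301163.0843
Step 2: v_esc = sqrt(107301163.0843) = 10358.6 m/s

10358.6


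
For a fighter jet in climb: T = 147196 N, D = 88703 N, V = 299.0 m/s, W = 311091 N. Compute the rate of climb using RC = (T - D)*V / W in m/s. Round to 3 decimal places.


Step 1: Excess thrust = T - D = 147196 - 88703 = 58493 N
Step 2: Excess power = 58493 * 299.0 = 17489407.0 W
Step 3: RC = 17489407.0 / 311091 = 56.220 m/s

56.220


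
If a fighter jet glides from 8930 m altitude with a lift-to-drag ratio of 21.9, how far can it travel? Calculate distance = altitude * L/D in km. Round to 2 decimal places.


Step 1: Glide distance = altitude * L/D = 8930 * 21.9 = 195567.0 m
Step 2: Convert to km: 195567.0 / 1000 = 195.57 km

195.57


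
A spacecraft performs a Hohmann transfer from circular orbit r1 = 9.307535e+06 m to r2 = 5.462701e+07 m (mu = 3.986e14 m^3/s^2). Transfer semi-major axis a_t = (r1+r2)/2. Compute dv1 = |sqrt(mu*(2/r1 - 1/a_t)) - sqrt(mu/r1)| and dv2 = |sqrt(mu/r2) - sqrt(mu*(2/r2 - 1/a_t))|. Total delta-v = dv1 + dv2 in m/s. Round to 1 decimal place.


Step 1: Transfer semi-major axis a_t = (9.307535e+06 + 5.462701e+07) / 2 = 3.196727e+07 m
Step 2: v1 (circular at r1) = sqrt(mu/r1) = 6544.12 m/s
Step 3: v_t1 = sqrt(mu*(2/r1 - 1/a_t)) = 8554.65 m/s
Step 4: dv1 = |8554.65 - 6544.12| = 2010.53 m/s
Step 5: v2 (circular at r2) = 2701.25 m/s, v_t2 = 1457.57 m/s
Step 6: dv2 = |2701.25 - 1457.57| = 1243.68 m/s
Step 7: Total delta-v = 2010.53 + 1243.68 = 3254.2 m/s

3254.2


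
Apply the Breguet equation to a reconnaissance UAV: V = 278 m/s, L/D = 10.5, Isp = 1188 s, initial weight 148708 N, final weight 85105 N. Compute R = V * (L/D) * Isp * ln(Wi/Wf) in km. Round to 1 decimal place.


Step 1: Coefficient = V * (L/D) * Isp = 278 * 10.5 * 1188 = 3467772.0 m
Step 2: Wi/Wf = 148708 / 85105 = 1.747347
Step 3: ln(1.747347) = 0.558099
Step 4: R = 3467772.0 * 0.558099 = 1935359.6 m = 1935.4 km

1935.4


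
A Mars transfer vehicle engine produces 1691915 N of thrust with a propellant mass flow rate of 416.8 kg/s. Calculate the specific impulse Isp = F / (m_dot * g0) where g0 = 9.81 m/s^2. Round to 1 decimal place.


Step 1: m_dot * g0 = 416.8 * 9.81 = 4088.81
Step 2: Isp = 1691915 / 4088.81 = 413.8 s

413.8


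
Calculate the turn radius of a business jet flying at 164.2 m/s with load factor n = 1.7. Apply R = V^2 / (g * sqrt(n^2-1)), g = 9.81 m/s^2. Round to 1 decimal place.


Step 1: V^2 = 164.2^2 = 26961.64
Step 2: n^2 - 1 = 1.7^2 - 1 = 1.89
Step 3: sqrt(1.89) = 1.374773
Step 4: R = 26961.64 / (9.81 * 1.374773) = 1999.2 m

1999.2


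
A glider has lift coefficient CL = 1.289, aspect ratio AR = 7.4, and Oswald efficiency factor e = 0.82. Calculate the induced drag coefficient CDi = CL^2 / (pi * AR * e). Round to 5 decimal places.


Step 1: CL^2 = 1.289^2 = 1.661521
Step 2: pi * AR * e = 3.14159 * 7.4 * 0.82 = 19.063184
Step 3: CDi = 1.661521 / 19.063184 = 0.08716

0.08716


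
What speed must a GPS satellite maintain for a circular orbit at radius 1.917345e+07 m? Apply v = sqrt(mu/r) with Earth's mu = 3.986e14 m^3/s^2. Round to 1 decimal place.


Step 1: mu / r = 3.986e14 / 1.917345e+07 = 20789164.1828
Step 2: v = sqrt(20789164.1828) = 4559.5 m/s

4559.5


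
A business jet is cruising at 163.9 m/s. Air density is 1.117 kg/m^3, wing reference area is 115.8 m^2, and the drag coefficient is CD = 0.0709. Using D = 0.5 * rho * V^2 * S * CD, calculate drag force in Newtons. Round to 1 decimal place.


Step 1: Dynamic pressure q = 0.5 * 1.117 * 163.9^2 = 15003.1028 Pa
Step 2: Drag D = q * S * CD = 15003.1028 * 115.8 * 0.0709
Step 3: D = 123178.8 N

123178.8
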